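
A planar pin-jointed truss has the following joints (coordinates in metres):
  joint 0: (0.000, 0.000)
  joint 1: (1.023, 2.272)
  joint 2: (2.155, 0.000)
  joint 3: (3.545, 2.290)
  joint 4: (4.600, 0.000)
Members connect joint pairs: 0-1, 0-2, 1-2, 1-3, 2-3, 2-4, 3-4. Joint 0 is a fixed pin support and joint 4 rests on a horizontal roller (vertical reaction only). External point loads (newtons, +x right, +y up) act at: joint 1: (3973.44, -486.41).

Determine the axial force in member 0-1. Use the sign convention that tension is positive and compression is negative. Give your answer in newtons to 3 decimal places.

1737.489

N=5 nodes, M=7 members, R=3 reactions → 2N=10, M+R=10
member 0 (0-1): L=2.4917, (cx,cy)=(0.4106,0.9118)
member 1 (0-2): L=2.1550, (cx,cy)=(1.0000,0.0000)
member 2 (1-2): L=2.5384, (cx,cy)=(0.4460,-0.8951)
member 3 (1-3): L=2.5221, (cx,cy)=(1.0000,0.0071)
member 4 (2-3): L=2.6788, (cx,cy)=(0.5189,0.8548)
member 5 (2-4): L=2.4450, (cx,cy)=(1.0000,0.0000)
member 6 (3-4): L=2.5213, (cx,cy)=(0.4184,-0.9082)
solve A·x = −loads:
  F[0-1] = +1737.4892 N (tension)
  F[0-2] = +3260.0879 N (tension)
  F[1-2] = -2331.1991 N (compression)
  F[1-3] = -2220.5403 N (compression)
  F[2-3] = +2440.8532 N (tension)
  F[2-4] = +953.9721 N (tension)
  F[3-4] = -2279.8884 N (compression)
  Rx@0 = -3973.4400 N
  Ry@0 = -1584.2972 N
  Ry@4 = +2070.7072 N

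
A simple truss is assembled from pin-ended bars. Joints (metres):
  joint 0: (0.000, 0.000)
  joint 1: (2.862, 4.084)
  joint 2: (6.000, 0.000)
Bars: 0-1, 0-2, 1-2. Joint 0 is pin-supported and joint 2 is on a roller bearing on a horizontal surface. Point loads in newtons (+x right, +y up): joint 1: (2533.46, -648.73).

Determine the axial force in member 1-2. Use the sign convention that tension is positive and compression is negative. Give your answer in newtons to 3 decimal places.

-2564.942

N=3 nodes, M=3 members, R=3 reactions → 2N=6, M+R=6
member 0 (0-1): L=4.9870, (cx,cy)=(0.5739,0.8189)
member 1 (0-2): L=6.0000, (cx,cy)=(1.0000,0.0000)
member 2 (1-2): L=5.1503, (cx,cy)=(0.6093,-0.7930)
solve A·x = −loads:
  F[0-1] = +1691.4210 N (tension)
  F[0-2] = +1562.7655 N (tension)
  F[1-2] = -2564.9421 N (compression)
  Rx@0 = -2533.4600 N
  Ry@0 = -1385.1560 N
  Ry@2 = +2033.8860 N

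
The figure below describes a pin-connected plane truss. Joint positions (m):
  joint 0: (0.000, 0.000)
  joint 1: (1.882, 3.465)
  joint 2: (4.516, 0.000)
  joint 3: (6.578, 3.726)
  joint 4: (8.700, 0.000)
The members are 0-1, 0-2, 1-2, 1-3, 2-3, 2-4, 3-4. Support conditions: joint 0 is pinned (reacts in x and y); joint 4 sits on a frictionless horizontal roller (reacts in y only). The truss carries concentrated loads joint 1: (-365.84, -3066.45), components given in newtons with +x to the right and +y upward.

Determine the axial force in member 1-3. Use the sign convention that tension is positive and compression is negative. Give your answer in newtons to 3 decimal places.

N=5 nodes, M=7 members, R=3 reactions → 2N=10, M+R=10
member 0 (0-1): L=3.9431, (cx,cy)=(0.4773,0.8787)
member 1 (0-2): L=4.5160, (cx,cy)=(1.0000,0.0000)
member 2 (1-2): L=4.3525, (cx,cy)=(0.6052,-0.7961)
member 3 (1-3): L=4.7032, (cx,cy)=(0.9985,0.0555)
member 4 (2-3): L=4.2585, (cx,cy)=(0.4842,0.8750)
member 5 (2-4): L=4.1840, (cx,cy)=(1.0000,0.0000)
member 6 (3-4): L=4.2879, (cx,cy)=(0.4949,-0.8690)
solve A·x = −loads:
  F[0-1] = -2900.5105 N (compression)
  F[0-2] = +1018.5381 N (tension)
  F[1-2] = -692.0853 N (compression)
  F[1-3] = -600.6339 N (compression)
  F[2-3] = +629.7090 N (tension)
  F[2-4] = +294.7990 N (tension)
  F[3-4] = -595.6948 N (compression)
  Rx@0 = +365.8400 N
  Ry@0 = +2548.8151 N
  Ry@4 = +517.6349 N

-600.634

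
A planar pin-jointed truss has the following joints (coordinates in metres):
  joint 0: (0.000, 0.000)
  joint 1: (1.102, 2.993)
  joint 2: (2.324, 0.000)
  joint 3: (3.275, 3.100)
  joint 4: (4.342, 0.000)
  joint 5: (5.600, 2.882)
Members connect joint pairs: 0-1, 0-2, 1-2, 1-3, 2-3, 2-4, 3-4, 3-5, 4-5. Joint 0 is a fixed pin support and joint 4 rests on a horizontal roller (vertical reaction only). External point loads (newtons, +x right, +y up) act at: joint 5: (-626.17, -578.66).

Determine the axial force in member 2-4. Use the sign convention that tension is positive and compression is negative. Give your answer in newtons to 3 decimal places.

N=6 nodes, M=9 members, R=3 reactions → 2N=12, M+R=12
member 0 (0-1): L=3.1894, (cx,cy)=(0.3455,0.9384)
member 1 (0-2): L=2.3240, (cx,cy)=(1.0000,0.0000)
member 2 (1-2): L=3.2329, (cx,cy)=(0.3780,-0.9258)
member 3 (1-3): L=2.1756, (cx,cy)=(0.9988,0.0492)
member 4 (2-3): L=3.2426, (cx,cy)=(0.2933,0.9560)
member 5 (2-4): L=2.0180, (cx,cy)=(1.0000,0.0000)
member 6 (3-4): L=3.2785, (cx,cy)=(0.3255,-0.9456)
member 7 (3-5): L=2.3352, (cx,cy)=(0.9956,-0.0934)
member 8 (4-5): L=3.1446, (cx,cy)=(0.4001,0.9165)
solve A·x = −loads:
  F[0-1] = -264.2396 N (compression)
  F[0-2] = -534.8709 N (compression)
  F[1-2] = +257.7985 N (tension)
  F[1-3] = -188.9742 N (compression)
  F[2-3] = -249.6501 N (compression)
  F[2-4] = -364.2061 N (compression)
  F[3-4] = +297.8317 N (tension)
  F[3-5] = -360.4688 N (compression)
  F[4-5] = -668.1026 N (compression)
  Rx@0 = +626.1700 N
  Ry@0 = +247.9658 N
  Ry@4 = +330.6942 N

-364.206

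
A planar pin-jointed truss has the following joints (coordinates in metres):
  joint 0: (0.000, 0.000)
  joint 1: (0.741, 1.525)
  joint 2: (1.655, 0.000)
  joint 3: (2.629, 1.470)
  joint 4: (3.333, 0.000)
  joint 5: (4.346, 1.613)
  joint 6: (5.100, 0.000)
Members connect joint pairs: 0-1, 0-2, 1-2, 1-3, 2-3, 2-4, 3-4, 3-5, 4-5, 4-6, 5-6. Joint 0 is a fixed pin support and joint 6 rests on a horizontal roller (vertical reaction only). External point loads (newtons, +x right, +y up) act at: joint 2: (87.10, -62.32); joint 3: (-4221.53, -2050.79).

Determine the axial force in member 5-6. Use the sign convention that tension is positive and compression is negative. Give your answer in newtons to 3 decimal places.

N=7 nodes, M=11 members, R=3 reactions → 2N=14, M+R=14
member 0 (0-1): L=1.6955, (cx,cy)=(0.4370,0.8994)
member 1 (0-2): L=1.6550, (cx,cy)=(1.0000,0.0000)
member 2 (1-2): L=1.7779, (cx,cy)=(0.5141,-0.8577)
member 3 (1-3): L=1.8888, (cx,cy)=(0.9996,-0.0291)
member 4 (2-3): L=1.7634, (cx,cy)=(0.5523,0.8336)
member 5 (2-4): L=1.6780, (cx,cy)=(1.0000,0.0000)
member 6 (3-4): L=1.6299, (cx,cy)=(0.4319,-0.9019)
member 7 (3-5): L=1.7229, (cx,cy)=(0.9965,0.0830)
member 8 (4-5): L=1.9047, (cx,cy)=(0.5318,0.8468)
member 9 (4-6): L=1.7670, (cx,cy)=(1.0000,0.0000)
member 10 (5-6): L=1.7805, (cx,cy)=(0.4235,-0.9059)
solve A·x = −loads:
  F[0-1] = -2504.3511 N (compression)
  F[0-2] = -3039.9276 N (compression)
  F[1-2] = +2710.6044 N (tension)
  F[1-3] = -2489.0311 N (compression)
  F[2-3] = -2714.2867 N (compression)
  F[2-4] = -234.3388 N (compression)
  F[3-4] = +169.4517 N (tension)
  F[3-5] = +161.7049 N (tension)
  F[4-5] = -180.4690 N (compression)
  F[4-6] = -65.1667 N (compression)
  F[5-6] = +153.8876 N (tension)
  Rx@0 = +4134.4300 N
  Ry@0 = +2252.5184 N
  Ry@6 = -139.4084 N

153.888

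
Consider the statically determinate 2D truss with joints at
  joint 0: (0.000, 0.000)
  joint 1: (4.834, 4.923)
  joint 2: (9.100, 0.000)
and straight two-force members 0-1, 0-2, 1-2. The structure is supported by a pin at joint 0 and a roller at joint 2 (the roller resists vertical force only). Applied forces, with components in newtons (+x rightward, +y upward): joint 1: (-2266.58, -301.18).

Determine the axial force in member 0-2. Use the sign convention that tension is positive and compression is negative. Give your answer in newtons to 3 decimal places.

N=3 nodes, M=3 members, R=3 reactions → 2N=6, M+R=6
member 0 (0-1): L=6.8995, (cx,cy)=(0.7006,0.7135)
member 1 (0-2): L=9.1000, (cx,cy)=(1.0000,0.0000)
member 2 (1-2): L=6.5142, (cx,cy)=(0.6549,-0.7557)
solve A·x = −loads:
  F[0-1] = -1916.3749 N (compression)
  F[0-2] = -923.9147 N (compression)
  F[1-2] = +1410.8198 N (tension)
  Rx@0 = +2266.5800 N
  Ry@0 = +1367.3854 N
  Ry@2 = -1066.2054 N

-923.915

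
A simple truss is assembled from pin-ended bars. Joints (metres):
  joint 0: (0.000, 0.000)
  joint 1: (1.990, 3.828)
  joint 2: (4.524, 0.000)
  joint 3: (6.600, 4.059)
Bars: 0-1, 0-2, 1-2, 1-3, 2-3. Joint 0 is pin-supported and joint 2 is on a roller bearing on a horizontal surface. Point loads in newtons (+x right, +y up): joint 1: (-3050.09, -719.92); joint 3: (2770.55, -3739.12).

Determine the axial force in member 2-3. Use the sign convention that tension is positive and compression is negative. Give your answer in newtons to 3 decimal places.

-4470.293

N=4 nodes, M=5 members, R=3 reactions → 2N=8, M+R=8
member 0 (0-1): L=4.3144, (cx,cy)=(0.4613,0.8873)
member 1 (0-2): L=4.5240, (cx,cy)=(1.0000,0.0000)
member 2 (1-2): L=4.5907, (cx,cy)=(0.5520,-0.8339)
member 3 (1-3): L=4.6158, (cx,cy)=(0.9987,0.0500)
member 4 (2-3): L=4.5591, (cx,cy)=(0.4554,0.8903)
solve A·x = −loads:
  F[0-1] = +1372.2076 N (tension)
  F[0-2] = -912.4715 N (compression)
  F[1-2] = -2034.6586 N (compression)
  F[1-3] = +4812.1479 N (tension)
  F[2-3] = -4470.2926 N (compression)
  Rx@0 = +279.5400 N
  Ry@0 = -1217.5185 N
  Ry@2 = +5676.5585 N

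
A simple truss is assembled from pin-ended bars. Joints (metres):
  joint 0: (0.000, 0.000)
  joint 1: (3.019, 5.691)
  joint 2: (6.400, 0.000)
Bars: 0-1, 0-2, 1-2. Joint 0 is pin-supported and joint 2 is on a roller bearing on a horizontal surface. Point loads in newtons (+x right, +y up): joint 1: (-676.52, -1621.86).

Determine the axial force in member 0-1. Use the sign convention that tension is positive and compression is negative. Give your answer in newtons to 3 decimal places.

-1650.873

N=3 nodes, M=3 members, R=3 reactions → 2N=6, M+R=6
member 0 (0-1): L=6.4422, (cx,cy)=(0.4686,0.8834)
member 1 (0-2): L=6.4000, (cx,cy)=(1.0000,0.0000)
member 2 (1-2): L=6.6196, (cx,cy)=(0.5108,-0.8597)
solve A·x = −loads:
  F[0-1] = -1650.8726 N (compression)
  F[0-2] = +97.1273 N (tension)
  F[1-2] = -190.1627 N (compression)
  Rx@0 = +676.5200 N
  Ry@0 = +1458.3725 N
  Ry@2 = +163.4875 N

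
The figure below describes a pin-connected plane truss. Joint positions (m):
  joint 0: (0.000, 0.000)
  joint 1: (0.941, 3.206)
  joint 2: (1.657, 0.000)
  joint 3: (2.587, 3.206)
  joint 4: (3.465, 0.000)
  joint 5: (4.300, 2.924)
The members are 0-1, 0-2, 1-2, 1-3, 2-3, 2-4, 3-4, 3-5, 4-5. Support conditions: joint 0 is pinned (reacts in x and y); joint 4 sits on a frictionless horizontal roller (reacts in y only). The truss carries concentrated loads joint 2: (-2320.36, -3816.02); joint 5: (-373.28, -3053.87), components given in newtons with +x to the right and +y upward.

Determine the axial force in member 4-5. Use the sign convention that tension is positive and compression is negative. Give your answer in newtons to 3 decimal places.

-3094.386

N=6 nodes, M=9 members, R=3 reactions → 2N=12, M+R=12
member 0 (0-1): L=3.3412, (cx,cy)=(0.2816,0.9595)
member 1 (0-2): L=1.6570, (cx,cy)=(1.0000,0.0000)
member 2 (1-2): L=3.2850, (cx,cy)=(0.2180,-0.9760)
member 3 (1-3): L=1.6460, (cx,cy)=(1.0000,0.0000)
member 4 (2-3): L=3.3382, (cx,cy)=(0.2786,0.9604)
member 5 (2-4): L=1.8080, (cx,cy)=(1.0000,0.0000)
member 6 (3-4): L=3.3241, (cx,cy)=(0.2641,-0.9645)
member 7 (3-5): L=1.7361, (cx,cy)=(0.9867,-0.1624)
member 8 (4-5): L=3.0409, (cx,cy)=(0.2746,0.9616)
solve A·x = −loads:
  F[0-1] = -1636.4720 N (compression)
  F[0-2] = -2232.7578 N (compression)
  F[1-2] = +1608.9145 N (tension)
  F[1-3] = -811.5640 N (compression)
  F[2-3] = +2338.3681 N (tension)
  F[2-4] = -213.1767 N (compression)
  F[3-4] = -2409.7990 N (compression)
  F[3-5] = +482.8225 N (tension)
  F[4-5] = -3094.3863 N (compression)
  Rx@0 = +2693.6400 N
  Ry@0 = +1570.2319 N
  Ry@4 = +5299.6581 N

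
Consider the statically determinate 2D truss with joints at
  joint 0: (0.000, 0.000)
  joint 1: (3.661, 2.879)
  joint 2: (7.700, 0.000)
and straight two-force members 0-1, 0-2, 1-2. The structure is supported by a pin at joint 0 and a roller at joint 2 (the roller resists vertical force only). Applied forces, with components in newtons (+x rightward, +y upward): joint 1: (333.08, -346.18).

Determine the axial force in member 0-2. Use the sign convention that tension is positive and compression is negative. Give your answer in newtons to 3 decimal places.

N=3 nodes, M=3 members, R=3 reactions → 2N=6, M+R=6
member 0 (0-1): L=4.6574, (cx,cy)=(0.7861,0.6182)
member 1 (0-2): L=7.7000, (cx,cy)=(1.0000,0.0000)
member 2 (1-2): L=4.9601, (cx,cy)=(0.8143,-0.5804)
solve A·x = −loads:
  F[0-1] = -92.2907 N (compression)
  F[0-2] = +405.6258 N (tension)
  F[1-2] = -498.1250 N (compression)
  Rx@0 = -333.0800 N
  Ry@0 = +57.0498 N
  Ry@2 = +289.1302 N

405.626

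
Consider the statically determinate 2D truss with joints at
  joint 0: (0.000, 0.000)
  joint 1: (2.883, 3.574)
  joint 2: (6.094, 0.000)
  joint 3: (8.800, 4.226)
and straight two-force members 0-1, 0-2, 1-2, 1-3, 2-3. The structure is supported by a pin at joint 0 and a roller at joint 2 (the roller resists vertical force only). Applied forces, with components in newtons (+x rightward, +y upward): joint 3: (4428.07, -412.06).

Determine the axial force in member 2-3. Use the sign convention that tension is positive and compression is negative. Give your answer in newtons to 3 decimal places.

N=4 nodes, M=5 members, R=3 reactions → 2N=8, M+R=8
member 0 (0-1): L=4.5919, (cx,cy)=(0.6279,0.7783)
member 1 (0-2): L=6.0940, (cx,cy)=(1.0000,0.0000)
member 2 (1-2): L=4.8046, (cx,cy)=(0.6683,-0.7439)
member 3 (1-3): L=5.9528, (cx,cy)=(0.9940,0.1095)
member 4 (2-3): L=5.0181, (cx,cy)=(0.5392,0.8421)
solve A·x = −loads:
  F[0-1] = +4180.3408 N (tension)
  F[0-2] = +1803.4416 N (tension)
  F[1-2] = -3626.2167 N (compression)
  F[1-3] = +5078.6582 N (tension)
  F[2-3] = -1149.8158 N (compression)
  Rx@0 = -4428.0700 N
  Ry@0 = -3253.7017 N
  Ry@2 = +3665.7617 N

-1149.816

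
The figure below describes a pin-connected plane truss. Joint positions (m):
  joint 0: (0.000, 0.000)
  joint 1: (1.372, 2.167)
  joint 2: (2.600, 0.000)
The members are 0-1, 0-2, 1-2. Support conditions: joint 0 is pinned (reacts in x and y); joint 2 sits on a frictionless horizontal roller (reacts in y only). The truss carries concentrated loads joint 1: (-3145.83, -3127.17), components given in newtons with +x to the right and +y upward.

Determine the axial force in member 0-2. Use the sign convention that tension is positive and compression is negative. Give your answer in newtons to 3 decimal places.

N=3 nodes, M=3 members, R=3 reactions → 2N=6, M+R=6
member 0 (0-1): L=2.5648, (cx,cy)=(0.5349,0.8449)
member 1 (0-2): L=2.6000, (cx,cy)=(1.0000,0.0000)
member 2 (1-2): L=2.4908, (cx,cy)=(0.4930,-0.8700)
solve A·x = −loads:
  F[0-1] = -4851.3870 N (compression)
  F[0-2] = -550.6703 N (compression)
  F[1-2] = +1116.9269 N (tension)
  Rx@0 = +3145.8300 N
  Ry@0 = +4098.9148 N
  Ry@2 = -971.7448 N

-550.670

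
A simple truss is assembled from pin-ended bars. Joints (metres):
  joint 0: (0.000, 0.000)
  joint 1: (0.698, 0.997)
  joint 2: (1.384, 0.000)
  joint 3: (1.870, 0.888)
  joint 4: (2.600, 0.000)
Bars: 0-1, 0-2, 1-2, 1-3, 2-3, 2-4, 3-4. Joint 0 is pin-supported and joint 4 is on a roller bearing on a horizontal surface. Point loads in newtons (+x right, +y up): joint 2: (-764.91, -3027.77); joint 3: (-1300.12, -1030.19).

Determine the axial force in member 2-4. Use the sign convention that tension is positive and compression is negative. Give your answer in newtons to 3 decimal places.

N=5 nodes, M=7 members, R=3 reactions → 2N=10, M+R=10
member 0 (0-1): L=1.2171, (cx,cy)=(0.5735,0.8192)
member 1 (0-2): L=1.3840, (cx,cy)=(1.0000,0.0000)
member 2 (1-2): L=1.2102, (cx,cy)=(0.5668,-0.8238)
member 3 (1-3): L=1.1771, (cx,cy)=(0.9957,-0.0926)
member 4 (2-3): L=1.0123, (cx,cy)=(0.4801,0.8772)
member 5 (2-4): L=1.2160, (cx,cy)=(1.0000,0.0000)
member 6 (3-4): L=1.1495, (cx,cy)=(0.6350,-0.7725)
solve A·x = −loads:
  F[0-1] = -2623.7413 N (compression)
  F[0-2] = -560.2685 N (compression)
  F[1-2] = +2968.8501 N (tension)
  F[1-3] = -3201.3939 N (compression)
  F[2-3] = +663.4147 N (tension)
  F[2-4] = +1569.0138 N (tension)
  F[3-4] = -2470.7471 N (compression)
  Rx@0 = +2065.0300 N
  Ry@0 = +2149.3514 N
  Ry@4 = +1908.6086 N

1569.014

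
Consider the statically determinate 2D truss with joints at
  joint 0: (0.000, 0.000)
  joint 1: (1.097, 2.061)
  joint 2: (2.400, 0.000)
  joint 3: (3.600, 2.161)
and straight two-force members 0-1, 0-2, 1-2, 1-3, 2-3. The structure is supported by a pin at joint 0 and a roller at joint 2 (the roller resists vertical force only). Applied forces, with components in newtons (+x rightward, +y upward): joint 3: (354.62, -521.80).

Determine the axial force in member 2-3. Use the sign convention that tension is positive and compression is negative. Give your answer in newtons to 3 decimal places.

N=4 nodes, M=5 members, R=3 reactions → 2N=8, M+R=8
member 0 (0-1): L=2.3348, (cx,cy)=(0.4699,0.8827)
member 1 (0-2): L=2.4000, (cx,cy)=(1.0000,0.0000)
member 2 (1-2): L=2.4383, (cx,cy)=(0.5344,-0.8452)
member 3 (1-3): L=2.5050, (cx,cy)=(0.9992,0.0399)
member 4 (2-3): L=2.4718, (cx,cy)=(0.4855,0.8743)
solve A·x = −loads:
  F[0-1] = +657.2753 N (tension)
  F[0-2] = +45.7963 N (tension)
  F[1-2] = -655.2863 N (compression)
  F[1-3] = +659.5205 N (tension)
  F[2-3] = -626.9677 N (compression)
  Rx@0 = -354.6200 N
  Ry@0 = -580.2058 N
  Ry@2 = +1102.0058 N

-626.968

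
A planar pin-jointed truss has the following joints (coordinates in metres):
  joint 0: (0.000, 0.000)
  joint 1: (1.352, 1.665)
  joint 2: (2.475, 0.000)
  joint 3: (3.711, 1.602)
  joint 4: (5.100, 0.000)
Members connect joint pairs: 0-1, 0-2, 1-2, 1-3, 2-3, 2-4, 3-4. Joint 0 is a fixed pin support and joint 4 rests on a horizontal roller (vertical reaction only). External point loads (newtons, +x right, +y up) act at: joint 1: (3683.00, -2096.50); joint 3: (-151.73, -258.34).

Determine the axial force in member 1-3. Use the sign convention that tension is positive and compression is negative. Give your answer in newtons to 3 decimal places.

N=5 nodes, M=7 members, R=3 reactions → 2N=10, M+R=10
member 0 (0-1): L=2.1448, (cx,cy)=(0.6304,0.7763)
member 1 (0-2): L=2.4750, (cx,cy)=(1.0000,0.0000)
member 2 (1-2): L=2.0083, (cx,cy)=(0.5592,-0.8291)
member 3 (1-3): L=2.3598, (cx,cy)=(0.9996,-0.0267)
member 4 (2-3): L=2.0234, (cx,cy)=(0.6109,0.7917)
member 5 (2-4): L=2.6250, (cx,cy)=(1.0000,0.0000)
member 6 (3-4): L=2.1203, (cx,cy)=(0.6551,-0.7555)
solve A·x = −loads:
  F[0-1] = -587.8551 N (compression)
  F[0-2] = +3901.8329 N (tension)
  F[1-2] = -1881.6615 N (compression)
  F[1-3] = -3002.4578 N (compression)
  F[2-3] = +1970.3314 N (tension)
  F[2-4] = +1646.0677 N (tension)
  F[3-4] = -2512.7271 N (compression)
  Rx@0 = -3531.2700 N
  Ry@0 = +456.3515 N
  Ry@4 = +1898.4885 N

-3002.458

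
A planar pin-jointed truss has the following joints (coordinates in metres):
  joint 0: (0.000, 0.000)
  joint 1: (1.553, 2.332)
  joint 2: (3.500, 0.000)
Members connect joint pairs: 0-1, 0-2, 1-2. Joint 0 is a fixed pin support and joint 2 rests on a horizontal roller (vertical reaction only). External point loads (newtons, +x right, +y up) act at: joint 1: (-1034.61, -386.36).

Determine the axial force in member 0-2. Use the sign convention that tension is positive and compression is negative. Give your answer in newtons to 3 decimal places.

N=3 nodes, M=3 members, R=3 reactions → 2N=6, M+R=6
member 0 (0-1): L=2.8018, (cx,cy)=(0.5543,0.8323)
member 1 (0-2): L=3.5000, (cx,cy)=(1.0000,0.0000)
member 2 (1-2): L=3.0379, (cx,cy)=(0.6409,-0.7676)
solve A·x = −loads:
  F[0-1] = -1086.4418 N (compression)
  F[0-2] = -432.4080 N (compression)
  F[1-2] = +674.6925 N (tension)
  Rx@0 = +1034.6100 N
  Ry@0 = +904.2724 N
  Ry@2 = -517.9124 N

-432.408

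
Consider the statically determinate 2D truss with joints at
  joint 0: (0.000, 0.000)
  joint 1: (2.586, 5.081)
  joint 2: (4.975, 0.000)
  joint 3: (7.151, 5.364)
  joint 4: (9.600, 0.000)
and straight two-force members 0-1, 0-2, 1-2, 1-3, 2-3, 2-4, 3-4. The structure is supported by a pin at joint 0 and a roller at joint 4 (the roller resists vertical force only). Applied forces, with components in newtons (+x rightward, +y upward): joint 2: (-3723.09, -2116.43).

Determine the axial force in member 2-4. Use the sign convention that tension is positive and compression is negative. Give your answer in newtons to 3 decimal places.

N=5 nodes, M=7 members, R=3 reactions → 2N=10, M+R=10
member 0 (0-1): L=5.7012, (cx,cy)=(0.4536,0.8912)
member 1 (0-2): L=4.9750, (cx,cy)=(1.0000,0.0000)
member 2 (1-2): L=5.6146, (cx,cy)=(0.4255,-0.9050)
member 3 (1-3): L=4.5738, (cx,cy)=(0.9981,0.0619)
member 4 (2-3): L=5.7886, (cx,cy)=(0.3759,0.9267)
member 5 (2-4): L=4.6250, (cx,cy)=(1.0000,0.0000)
member 6 (3-4): L=5.8966, (cx,cy)=(0.4153,-0.9097)
solve A·x = −loads:
  F[0-1] = -1144.0983 N (compression)
  F[0-2] = -3204.1421 N (compression)
  F[1-2] = +1060.2627 N (tension)
  F[1-3] = -971.9486 N (compression)
  F[2-3] = +1248.5068 N (tension)
  F[2-4] = +500.7556 N (tension)
  F[3-4] = -1205.7019 N (compression)
  Rx@0 = +3723.0900 N
  Ry@0 = +1019.6342 N
  Ry@4 = +1096.7958 N

500.756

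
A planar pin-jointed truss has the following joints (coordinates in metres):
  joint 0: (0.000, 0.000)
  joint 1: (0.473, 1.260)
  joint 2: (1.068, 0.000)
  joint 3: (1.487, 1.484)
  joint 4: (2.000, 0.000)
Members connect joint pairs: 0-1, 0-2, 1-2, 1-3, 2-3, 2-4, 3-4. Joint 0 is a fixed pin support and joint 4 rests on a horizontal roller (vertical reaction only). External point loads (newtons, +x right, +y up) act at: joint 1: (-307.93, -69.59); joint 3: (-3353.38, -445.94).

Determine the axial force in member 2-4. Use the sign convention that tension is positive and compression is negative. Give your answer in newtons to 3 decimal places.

-806.900

N=5 nodes, M=7 members, R=3 reactions → 2N=10, M+R=10
member 0 (0-1): L=1.3459, (cx,cy)=(0.3514,0.9362)
member 1 (0-2): L=1.0680, (cx,cy)=(1.0000,0.0000)
member 2 (1-2): L=1.3934, (cx,cy)=(0.4270,-0.9042)
member 3 (1-3): L=1.0384, (cx,cy)=(0.9765,0.2157)
member 4 (2-3): L=1.5420, (cx,cy)=(0.2717,0.9624)
member 5 (2-4): L=0.9320, (cx,cy)=(1.0000,0.0000)
member 6 (3-4): L=1.5702, (cx,cy)=(0.3267,-0.9451)
solve A·x = −loads:
  F[0-1] = -3043.8989 N (compression)
  F[0-2] = -2591.5344 N (compression)
  F[1-2] = +2615.5529 N (tension)
  F[1-3] = -1923.9976 N (compression)
  F[2-3] = -2457.5745 N (compression)
  F[2-4] = -806.8997 N (compression)
  F[3-4] = +2469.7221 N (tension)
  Rx@0 = +3661.3100 N
  Ry@0 = +2849.7194 N
  Ry@4 = -2334.1894 N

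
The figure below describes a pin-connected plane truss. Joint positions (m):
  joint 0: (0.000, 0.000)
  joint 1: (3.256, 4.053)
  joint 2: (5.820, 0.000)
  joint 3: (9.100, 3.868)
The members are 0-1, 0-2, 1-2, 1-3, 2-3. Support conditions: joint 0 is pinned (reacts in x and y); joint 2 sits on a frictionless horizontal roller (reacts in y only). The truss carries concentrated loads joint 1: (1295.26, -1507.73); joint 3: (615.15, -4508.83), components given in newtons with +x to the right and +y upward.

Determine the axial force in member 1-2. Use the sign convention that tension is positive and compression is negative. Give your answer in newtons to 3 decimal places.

-5717.996

N=4 nodes, M=5 members, R=3 reactions → 2N=8, M+R=8
member 0 (0-1): L=5.1989, (cx,cy)=(0.6263,0.7796)
member 1 (0-2): L=5.8200, (cx,cy)=(1.0000,0.0000)
member 2 (1-2): L=4.7959, (cx,cy)=(0.5346,-0.8451)
member 3 (1-3): L=5.8469, (cx,cy)=(0.9995,-0.0316)
member 4 (2-3): L=5.0715, (cx,cy)=(0.6468,0.7627)
solve A·x = −loads:
  F[0-1] = +4088.8982 N (tension)
  F[0-2] = -650.4213 N (compression)
  F[1-2] = -5717.9960 N (compression)
  F[1-3] = +4324.6941 N (tension)
  F[2-3] = -5732.2763 N (compression)
  Rx@0 = -1910.4100 N
  Ry@0 = -3187.6687 N
  Ry@2 = +9204.2287 N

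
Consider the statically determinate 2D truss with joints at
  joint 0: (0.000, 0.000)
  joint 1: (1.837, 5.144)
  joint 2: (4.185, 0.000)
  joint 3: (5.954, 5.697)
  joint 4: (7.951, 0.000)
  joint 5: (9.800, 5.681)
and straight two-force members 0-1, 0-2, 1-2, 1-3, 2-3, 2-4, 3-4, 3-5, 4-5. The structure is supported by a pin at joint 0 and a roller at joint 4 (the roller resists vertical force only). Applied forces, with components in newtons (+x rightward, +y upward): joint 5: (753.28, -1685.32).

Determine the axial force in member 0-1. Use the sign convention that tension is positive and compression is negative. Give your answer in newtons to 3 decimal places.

N=6 nodes, M=9 members, R=3 reactions → 2N=12, M+R=12
member 0 (0-1): L=5.4622, (cx,cy)=(0.3363,0.9418)
member 1 (0-2): L=4.1850, (cx,cy)=(1.0000,0.0000)
member 2 (1-2): L=5.6545, (cx,cy)=(0.4152,-0.9097)
member 3 (1-3): L=4.1540, (cx,cy)=(0.9911,0.1331)
member 4 (2-3): L=5.9653, (cx,cy)=(0.2965,0.9550)
member 5 (2-4): L=3.7660, (cx,cy)=(1.0000,0.0000)
member 6 (3-4): L=6.0369, (cx,cy)=(0.3308,-0.9437)
member 7 (3-5): L=3.8460, (cx,cy)=(1.0000,-0.0042)
member 8 (4-5): L=5.9743, (cx,cy)=(0.3095,0.9509)
solve A·x = −loads:
  F[0-1] = +987.6713 N (tension)
  F[0-2] = +421.1131 N (tension)
  F[1-2] = -917.1772 N (compression)
  F[1-3] = +719.4203 N (tension)
  F[2-3] = +873.6654 N (tension)
  F[2-4] = -218.8196 N (compression)
  F[3-4] = -991.3610 N (compression)
  F[3-5] = +1300.0535 N (tension)
  F[4-5] = -1766.6499 N (compression)
  Rx@0 = -753.2800 N
  Ry@0 = -930.1397 N
  Ry@4 = +2615.4597 N

987.671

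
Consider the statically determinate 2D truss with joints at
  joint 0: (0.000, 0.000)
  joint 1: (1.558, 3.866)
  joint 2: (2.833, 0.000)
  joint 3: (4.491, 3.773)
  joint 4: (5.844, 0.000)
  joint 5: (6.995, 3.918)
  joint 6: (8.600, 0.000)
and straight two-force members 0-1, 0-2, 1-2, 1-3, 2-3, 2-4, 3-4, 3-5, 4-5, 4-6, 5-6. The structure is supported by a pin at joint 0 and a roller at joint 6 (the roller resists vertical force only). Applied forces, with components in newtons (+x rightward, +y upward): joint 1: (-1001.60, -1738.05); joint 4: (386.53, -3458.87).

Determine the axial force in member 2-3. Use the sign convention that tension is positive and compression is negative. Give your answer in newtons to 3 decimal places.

N=7 nodes, M=11 members, R=3 reactions → 2N=14, M+R=14
member 0 (0-1): L=4.1681, (cx,cy)=(0.3738,0.9275)
member 1 (0-2): L=2.8330, (cx,cy)=(1.0000,0.0000)
member 2 (1-2): L=4.0708, (cx,cy)=(0.3132,-0.9497)
member 3 (1-3): L=2.9345, (cx,cy)=(0.9995,-0.0317)
member 4 (2-3): L=4.1212, (cx,cy)=(0.4023,0.9155)
member 5 (2-4): L=3.0110, (cx,cy)=(1.0000,0.0000)
member 6 (3-4): L=4.0083, (cx,cy)=(0.3376,-0.9413)
member 7 (3-5): L=2.5082, (cx,cy)=(0.9983,0.0578)
member 8 (4-5): L=4.0836, (cx,cy)=(0.2819,0.9595)
member 9 (4-6): L=2.7560, (cx,cy)=(1.0000,0.0000)
member 10 (5-6): L=4.2340, (cx,cy)=(0.3791,-0.9254)
solve A·x = −loads:
  F[0-1] = -3214.9181 N (compression)
  F[0-2] = +586.6297 N (tension)
  F[1-2] = +1330.3220 N (tension)
  F[1-3] = -617.0727 N (compression)
  F[2-3] = -1379.9907 N (compression)
  F[2-4] = +1558.4735 N (tension)
  F[3-4] = +1223.8780 N (tension)
  F[3-5] = -1587.7226 N (compression)
  F[4-5] = +2404.3080 N (tension)
  F[4-6] = +907.3857 N (tension)
  F[5-6] = -2393.6886 N (compression)
  Rx@0 = +615.0700 N
  Ry@0 = +2981.8813 N
  Ry@6 = +2215.0387 N

-1379.991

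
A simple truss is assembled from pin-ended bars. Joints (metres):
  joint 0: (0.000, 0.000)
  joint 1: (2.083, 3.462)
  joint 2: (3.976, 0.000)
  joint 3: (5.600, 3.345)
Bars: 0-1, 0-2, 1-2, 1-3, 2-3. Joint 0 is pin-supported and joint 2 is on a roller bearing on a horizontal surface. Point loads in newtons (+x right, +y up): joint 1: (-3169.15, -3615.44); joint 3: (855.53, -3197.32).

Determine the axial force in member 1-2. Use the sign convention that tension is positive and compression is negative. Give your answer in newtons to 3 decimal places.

N=4 nodes, M=5 members, R=3 reactions → 2N=8, M+R=8
member 0 (0-1): L=4.0403, (cx,cy)=(0.5156,0.8569)
member 1 (0-2): L=3.9760, (cx,cy)=(1.0000,0.0000)
member 2 (1-2): L=3.9457, (cx,cy)=(0.4798,-0.8774)
member 3 (1-3): L=3.5189, (cx,cy)=(0.9994,-0.0332)
member 4 (2-3): L=3.7184, (cx,cy)=(0.4367,0.8996)
solve A·x = −loads:
  F[0-1] = -2865.2183 N (compression)
  F[0-2] = -836.4541 N (compression)
  F[1-2] = -1412.3303 N (compression)
  F[1-3] = +2370.8710 N (tension)
  F[2-3] = -3466.5947 N (compression)
  Rx@0 = +2313.6200 N
  Ry@0 = +2455.0880 N
  Ry@2 = +4357.6720 N

-1412.330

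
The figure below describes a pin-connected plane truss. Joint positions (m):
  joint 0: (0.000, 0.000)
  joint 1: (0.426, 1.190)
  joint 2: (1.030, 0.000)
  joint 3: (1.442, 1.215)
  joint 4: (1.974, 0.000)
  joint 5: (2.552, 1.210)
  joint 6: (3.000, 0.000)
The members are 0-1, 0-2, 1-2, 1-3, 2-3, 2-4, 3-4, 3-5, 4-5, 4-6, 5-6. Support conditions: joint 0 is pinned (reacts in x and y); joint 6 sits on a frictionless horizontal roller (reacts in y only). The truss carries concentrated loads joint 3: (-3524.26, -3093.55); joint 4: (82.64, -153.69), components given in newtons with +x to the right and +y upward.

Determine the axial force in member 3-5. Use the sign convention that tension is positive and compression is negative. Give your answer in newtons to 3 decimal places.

N=7 nodes, M=11 members, R=3 reactions → 2N=14, M+R=14
member 0 (0-1): L=1.2640, (cx,cy)=(0.3370,0.9415)
member 1 (0-2): L=1.0300, (cx,cy)=(1.0000,0.0000)
member 2 (1-2): L=1.3345, (cx,cy)=(0.4526,-0.8917)
member 3 (1-3): L=1.0163, (cx,cy)=(0.9997,0.0246)
member 4 (2-3): L=1.2830, (cx,cy)=(0.3211,0.9470)
member 5 (2-4): L=0.9440, (cx,cy)=(1.0000,0.0000)
member 6 (3-4): L=1.3264, (cx,cy)=(0.4011,-0.9160)
member 7 (3-5): L=1.1100, (cx,cy)=(1.0000,-0.0045)
member 8 (4-5): L=1.3410, (cx,cy)=(0.4310,0.9023)
member 9 (4-6): L=1.0260, (cx,cy)=(1.0000,0.0000)
member 10 (5-6): L=1.2903, (cx,cy)=(0.3472,-0.9378)
solve A·x = −loads:
  F[0-1] = -3278.2796 N (compression)
  F[0-2] = -2336.7153 N (compression)
  F[1-2] = +3388.4730 N (tension)
  F[1-3] = -2639.3286 N (compression)
  F[2-3] = -3190.5373 N (compression)
  F[2-4] = +221.5002 N (tension)
  F[3-4] = -7.0590 N (compression)
  F[3-5] = -136.0302 N (compression)
  F[4-5] = +177.4908 N (tension)
  F[4-6] = +59.5244 N (tension)
  F[5-6] = -171.4347 N (compression)
  Rx@0 = +3441.6200 N
  Ry@0 = +3086.4709 N
  Ry@6 = +160.7691 N

-136.030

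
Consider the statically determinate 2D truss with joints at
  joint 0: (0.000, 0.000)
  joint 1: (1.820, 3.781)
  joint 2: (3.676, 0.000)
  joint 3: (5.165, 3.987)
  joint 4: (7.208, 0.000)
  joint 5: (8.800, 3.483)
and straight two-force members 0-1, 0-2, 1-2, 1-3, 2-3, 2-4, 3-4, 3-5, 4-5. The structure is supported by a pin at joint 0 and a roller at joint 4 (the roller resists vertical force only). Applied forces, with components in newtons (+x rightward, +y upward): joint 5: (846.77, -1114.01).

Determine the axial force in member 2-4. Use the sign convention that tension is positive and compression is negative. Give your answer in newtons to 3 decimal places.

-2.038

N=6 nodes, M=9 members, R=3 reactions → 2N=12, M+R=12
member 0 (0-1): L=4.1962, (cx,cy)=(0.4337,0.9010)
member 1 (0-2): L=3.6760, (cx,cy)=(1.0000,0.0000)
member 2 (1-2): L=4.2120, (cx,cy)=(0.4406,-0.8977)
member 3 (1-3): L=3.3513, (cx,cy)=(0.9981,0.0615)
member 4 (2-3): L=4.2560, (cx,cy)=(0.3499,0.9368)
member 5 (2-4): L=3.5320, (cx,cy)=(1.0000,0.0000)
member 6 (3-4): L=4.4800, (cx,cy)=(0.4560,-0.8900)
member 7 (3-5): L=3.6698, (cx,cy)=(0.9905,-0.1373)
member 8 (4-5): L=3.8296, (cx,cy)=(0.4157,0.9095)
solve A·x = −loads:
  F[0-1] = +727.1733 N (tension)
  F[0-2] = +531.3786 N (tension)
  F[1-2] = -687.4808 N (compression)
  F[1-3] = +619.5005 N (tension)
  F[2-3] = +658.7708 N (tension)
  F[2-4] = -2.0375 N (compression)
  F[3-4] = -934.8903 N (compression)
  F[3-5] = +1287.3452 N (tension)
  F[4-5] = -1030.4689 N (compression)
  Rx@0 = -846.7700 N
  Ry@0 = -655.2170 N
  Ry@4 = +1769.2270 N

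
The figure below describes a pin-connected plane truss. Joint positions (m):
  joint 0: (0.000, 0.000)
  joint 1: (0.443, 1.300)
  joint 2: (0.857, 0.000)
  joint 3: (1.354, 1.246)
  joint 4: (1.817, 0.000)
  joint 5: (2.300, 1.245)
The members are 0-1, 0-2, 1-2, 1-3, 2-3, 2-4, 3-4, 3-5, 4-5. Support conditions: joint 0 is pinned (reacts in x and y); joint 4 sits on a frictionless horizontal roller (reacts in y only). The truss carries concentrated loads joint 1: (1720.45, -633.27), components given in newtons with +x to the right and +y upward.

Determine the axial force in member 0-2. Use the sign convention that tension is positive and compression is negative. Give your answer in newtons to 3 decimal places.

N=6 nodes, M=9 members, R=3 reactions → 2N=12, M+R=12
member 0 (0-1): L=1.3734, (cx,cy)=(0.3226,0.9466)
member 1 (0-2): L=0.8570, (cx,cy)=(1.0000,0.0000)
member 2 (1-2): L=1.3643, (cx,cy)=(0.3034,-0.9528)
member 3 (1-3): L=0.9126, (cx,cy)=(0.9982,-0.0592)
member 4 (2-3): L=1.3415, (cx,cy)=(0.3705,0.9288)
member 5 (2-4): L=0.9600, (cx,cy)=(1.0000,0.0000)
member 6 (3-4): L=1.3292, (cx,cy)=(0.3483,-0.9374)
member 7 (3-5): L=0.9460, (cx,cy)=(1.0000,-0.0011)
member 8 (4-5): L=1.3354, (cx,cy)=(0.3617,0.9323)
solve A·x = −loads:
  F[0-1] = +794.5148 N (tension)
  F[0-2] = +1464.1750 N (tension)
  F[1-2] = -1389.0060 N (compression)
  F[1-3] = -1044.5173 N (compression)
  F[2-3] = +1424.9151 N (tension)
  F[2-4] = +514.7692 N (tension)
  F[3-4] = -1477.8682 N (compression)
  F[3-5] = -0.0000 N (compression)
  F[4-5] = +0.0000 N (tension)
  Rx@0 = -1720.4500 N
  Ry@0 = -752.0484 N
  Ry@4 = +1385.3184 N

1464.175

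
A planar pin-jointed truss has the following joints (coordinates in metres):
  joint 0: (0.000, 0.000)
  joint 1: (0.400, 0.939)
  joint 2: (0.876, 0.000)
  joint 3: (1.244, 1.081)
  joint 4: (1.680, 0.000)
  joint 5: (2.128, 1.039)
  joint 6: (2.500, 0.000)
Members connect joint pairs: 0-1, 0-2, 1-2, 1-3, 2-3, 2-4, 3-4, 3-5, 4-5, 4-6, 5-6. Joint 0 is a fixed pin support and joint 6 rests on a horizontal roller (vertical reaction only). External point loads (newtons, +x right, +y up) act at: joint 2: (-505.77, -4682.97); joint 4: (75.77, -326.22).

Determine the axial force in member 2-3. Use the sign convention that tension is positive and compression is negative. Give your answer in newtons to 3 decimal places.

2101.454

N=7 nodes, M=11 members, R=3 reactions → 2N=14, M+R=14
member 0 (0-1): L=1.0206, (cx,cy)=(0.3919,0.9200)
member 1 (0-2): L=0.8760, (cx,cy)=(1.0000,0.0000)
member 2 (1-2): L=1.0528, (cx,cy)=(0.4521,-0.8919)
member 3 (1-3): L=0.8559, (cx,cy)=(0.9861,0.1659)
member 4 (2-3): L=1.1419, (cx,cy)=(0.3223,0.9466)
member 5 (2-4): L=0.8040, (cx,cy)=(1.0000,0.0000)
member 6 (3-4): L=1.1656, (cx,cy)=(0.3741,-0.9274)
member 7 (3-5): L=0.8850, (cx,cy)=(0.9989,-0.0475)
member 8 (4-5): L=1.1315, (cx,cy)=(0.3959,0.9183)
member 9 (4-6): L=0.8200, (cx,cy)=(1.0000,0.0000)
member 10 (5-6): L=1.1036, (cx,cy)=(0.3371,-0.9415)
solve A·x = −loads:
  F[0-1] = -3422.8724 N (compression)
  F[0-2] = +911.4515 N (tension)
  F[1-2] = +3019.9537 N (tension)
  F[1-3] = -2744.9568 N (compression)
  F[2-3] = +2101.4536 N (tension)
  F[2-4] = +2105.4597 N (tension)
  F[3-4] = -1580.2794 N (compression)
  F[3-5] = -1440.2063 N (compression)
  F[4-5] = +1951.2510 N (tension)
  F[4-6] = +665.9955 N (tension)
  F[5-6] = -1975.7639 N (compression)
  Rx@0 = +430.0000 N
  Ry@0 = +3149.0575 N
  Ry@6 = +1860.1325 N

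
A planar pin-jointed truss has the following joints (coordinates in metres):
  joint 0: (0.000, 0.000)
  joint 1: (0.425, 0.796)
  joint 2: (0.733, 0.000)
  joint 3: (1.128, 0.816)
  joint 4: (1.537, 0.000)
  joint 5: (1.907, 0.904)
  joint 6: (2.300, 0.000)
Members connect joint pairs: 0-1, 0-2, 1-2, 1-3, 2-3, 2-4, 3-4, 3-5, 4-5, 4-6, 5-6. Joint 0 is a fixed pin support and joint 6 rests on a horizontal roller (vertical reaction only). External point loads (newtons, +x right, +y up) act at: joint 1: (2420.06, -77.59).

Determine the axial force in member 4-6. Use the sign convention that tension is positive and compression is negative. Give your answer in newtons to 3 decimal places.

N=7 nodes, M=11 members, R=3 reactions → 2N=14, M+R=14
member 0 (0-1): L=0.9024, (cx,cy)=(0.4710,0.8821)
member 1 (0-2): L=0.7330, (cx,cy)=(1.0000,0.0000)
member 2 (1-2): L=0.8535, (cx,cy)=(0.3609,-0.9326)
member 3 (1-3): L=0.7033, (cx,cy)=(0.9996,0.0284)
member 4 (2-3): L=0.9066, (cx,cy)=(0.4357,0.9001)
member 5 (2-4): L=0.8040, (cx,cy)=(1.0000,0.0000)
member 6 (3-4): L=0.9128, (cx,cy)=(0.4481,-0.8940)
member 7 (3-5): L=0.7840, (cx,cy)=(0.9937,0.1123)
member 8 (4-5): L=0.9768, (cx,cy)=(0.3788,0.9255)
member 9 (4-6): L=0.7630, (cx,cy)=(1.0000,0.0000)
member 10 (5-6): L=0.9857, (cx,cy)=(0.3987,-0.9171)
solve A·x = −loads:
  F[0-1] = +877.7520 N (tension)
  F[0-2] = +2006.6469 N (tension)
  F[1-2] = -964.0372 N (compression)
  F[1-3] = -1659.4330 N (compression)
  F[2-3] = +998.8778 N (tension)
  F[2-4] = +1223.5457 N (tension)
  F[3-4] = -1048.1677 N (compression)
  F[3-5] = -758.6673 N (compression)
  F[4-5] = +1012.4997 N (tension)
  F[4-6] = +370.3453 N (tension)
  F[5-6] = -928.9078 N (compression)
  Rx@0 = -2420.0600 N
  Ry@0 = -774.2985 N
  Ry@6 = +851.8885 N

370.345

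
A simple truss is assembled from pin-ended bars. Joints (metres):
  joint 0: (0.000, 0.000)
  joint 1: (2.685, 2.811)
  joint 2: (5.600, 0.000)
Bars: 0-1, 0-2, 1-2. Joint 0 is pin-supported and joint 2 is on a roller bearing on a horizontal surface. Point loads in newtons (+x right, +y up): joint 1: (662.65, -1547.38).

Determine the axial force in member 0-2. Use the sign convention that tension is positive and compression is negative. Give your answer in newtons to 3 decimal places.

1114.295

N=3 nodes, M=3 members, R=3 reactions → 2N=6, M+R=6
member 0 (0-1): L=3.8873, (cx,cy)=(0.6907,0.7231)
member 1 (0-2): L=5.6000, (cx,cy)=(1.0000,0.0000)
member 2 (1-2): L=4.0496, (cx,cy)=(0.7198,-0.6941)
solve A·x = −loads:
  F[0-1] = -653.8816 N (compression)
  F[0-2] = +1114.2954 N (tension)
  F[1-2] = -1547.9957 N (compression)
  Rx@0 = -662.6500 N
  Ry@0 = +472.8399 N
  Ry@2 = +1074.5401 N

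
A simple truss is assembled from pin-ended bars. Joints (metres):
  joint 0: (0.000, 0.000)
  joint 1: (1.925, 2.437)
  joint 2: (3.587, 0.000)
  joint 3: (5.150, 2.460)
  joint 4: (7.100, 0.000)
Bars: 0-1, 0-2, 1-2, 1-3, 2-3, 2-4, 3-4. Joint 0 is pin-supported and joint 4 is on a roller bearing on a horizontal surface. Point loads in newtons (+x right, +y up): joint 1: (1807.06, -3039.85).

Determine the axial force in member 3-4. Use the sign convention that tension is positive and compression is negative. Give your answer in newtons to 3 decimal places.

-1843.200

N=5 nodes, M=7 members, R=3 reactions → 2N=10, M+R=10
member 0 (0-1): L=3.1056, (cx,cy)=(0.6199,0.7847)
member 1 (0-2): L=3.5870, (cx,cy)=(1.0000,0.0000)
member 2 (1-2): L=2.9498, (cx,cy)=(0.5634,-0.8262)
member 3 (1-3): L=3.2251, (cx,cy)=(1.0000,0.0071)
member 4 (2-3): L=2.9145, (cx,cy)=(0.5363,0.8440)
member 5 (2-4): L=3.5130, (cx,cy)=(1.0000,0.0000)
member 6 (3-4): L=3.1391, (cx,cy)=(0.6212,-0.7837)
solve A·x = −loads:
  F[0-1] = -2033.1014 N (compression)
  F[0-2] = +3067.2842 N (tension)
  F[1-2] = -1766.2583 N (compression)
  F[1-3] = -2072.1713 N (compression)
  F[2-3] = +1728.8424 N (tension)
  F[2-4] = +1144.9821 N (tension)
  F[3-4] = -1843.2004 N (compression)
  Rx@0 = -1807.0600 N
  Ry@0 = +1595.4111 N
  Ry@4 = +1444.4389 N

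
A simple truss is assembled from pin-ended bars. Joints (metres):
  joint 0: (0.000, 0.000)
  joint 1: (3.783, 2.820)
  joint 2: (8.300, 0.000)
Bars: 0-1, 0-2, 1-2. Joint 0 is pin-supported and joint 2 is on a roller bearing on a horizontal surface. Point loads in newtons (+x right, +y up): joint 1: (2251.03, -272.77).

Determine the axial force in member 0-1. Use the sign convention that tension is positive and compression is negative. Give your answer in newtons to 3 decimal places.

N=3 nodes, M=3 members, R=3 reactions → 2N=6, M+R=6
member 0 (0-1): L=4.7184, (cx,cy)=(0.8018,0.5977)
member 1 (0-2): L=8.3000, (cx,cy)=(1.0000,0.0000)
member 2 (1-2): L=5.3250, (cx,cy)=(0.8483,-0.5296)
solve A·x = −loads:
  F[0-1] = +1031.2956 N (tension)
  F[0-2] = +1424.1873 N (tension)
  F[1-2] = -1678.9475 N (compression)
  Rx@0 = -2251.0300 N
  Ry@0 = -616.3617 N
  Ry@2 = +889.1317 N

1031.296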